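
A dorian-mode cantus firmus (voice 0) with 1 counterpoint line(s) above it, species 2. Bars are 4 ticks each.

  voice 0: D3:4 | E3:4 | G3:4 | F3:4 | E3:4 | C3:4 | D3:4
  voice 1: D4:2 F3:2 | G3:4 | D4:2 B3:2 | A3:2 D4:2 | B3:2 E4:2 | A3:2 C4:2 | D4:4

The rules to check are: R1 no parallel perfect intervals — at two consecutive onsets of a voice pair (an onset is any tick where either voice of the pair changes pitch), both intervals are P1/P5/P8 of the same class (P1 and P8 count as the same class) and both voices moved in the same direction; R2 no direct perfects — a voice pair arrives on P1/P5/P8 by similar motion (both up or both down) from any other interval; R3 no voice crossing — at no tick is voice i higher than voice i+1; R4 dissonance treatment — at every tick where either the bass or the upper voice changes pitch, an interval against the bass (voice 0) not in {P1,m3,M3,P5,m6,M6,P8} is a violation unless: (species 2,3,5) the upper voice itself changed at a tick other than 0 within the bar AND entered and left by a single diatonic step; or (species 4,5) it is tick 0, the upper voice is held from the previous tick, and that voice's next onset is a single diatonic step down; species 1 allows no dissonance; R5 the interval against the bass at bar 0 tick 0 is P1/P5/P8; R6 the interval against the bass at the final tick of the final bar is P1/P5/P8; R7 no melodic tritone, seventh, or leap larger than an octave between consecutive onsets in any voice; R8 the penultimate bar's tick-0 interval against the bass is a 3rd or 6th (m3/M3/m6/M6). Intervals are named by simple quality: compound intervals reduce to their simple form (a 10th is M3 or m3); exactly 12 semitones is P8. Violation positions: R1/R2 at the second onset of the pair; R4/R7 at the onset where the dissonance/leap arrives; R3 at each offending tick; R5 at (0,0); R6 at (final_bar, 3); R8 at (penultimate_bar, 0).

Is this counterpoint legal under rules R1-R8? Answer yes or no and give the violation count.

bar 0: v0=D3 v1=D4 (P8)
bar 1: v0=E3 v1=G3 (m3)
bar 2: v0=G3 v1=D4 (P5)
bar 3: v0=F3 v1=A3 (M3)
bar 4: v0=E3 v1=B3 (P5)
bar 5: v0=C3 v1=A3 (M6)
bar 6: v0=D3 v1=D4 (P8)
  R2 @ bar2.0: E3/G3 m3 -> G3/D4 P5 similar
  R2 @ bar4.0: F3/D4 M6 -> E3/B3 P5 similar
  R1 @ bar6.0: C3/C4 P8 -> D3/D4 P8 similar

No (3 violations)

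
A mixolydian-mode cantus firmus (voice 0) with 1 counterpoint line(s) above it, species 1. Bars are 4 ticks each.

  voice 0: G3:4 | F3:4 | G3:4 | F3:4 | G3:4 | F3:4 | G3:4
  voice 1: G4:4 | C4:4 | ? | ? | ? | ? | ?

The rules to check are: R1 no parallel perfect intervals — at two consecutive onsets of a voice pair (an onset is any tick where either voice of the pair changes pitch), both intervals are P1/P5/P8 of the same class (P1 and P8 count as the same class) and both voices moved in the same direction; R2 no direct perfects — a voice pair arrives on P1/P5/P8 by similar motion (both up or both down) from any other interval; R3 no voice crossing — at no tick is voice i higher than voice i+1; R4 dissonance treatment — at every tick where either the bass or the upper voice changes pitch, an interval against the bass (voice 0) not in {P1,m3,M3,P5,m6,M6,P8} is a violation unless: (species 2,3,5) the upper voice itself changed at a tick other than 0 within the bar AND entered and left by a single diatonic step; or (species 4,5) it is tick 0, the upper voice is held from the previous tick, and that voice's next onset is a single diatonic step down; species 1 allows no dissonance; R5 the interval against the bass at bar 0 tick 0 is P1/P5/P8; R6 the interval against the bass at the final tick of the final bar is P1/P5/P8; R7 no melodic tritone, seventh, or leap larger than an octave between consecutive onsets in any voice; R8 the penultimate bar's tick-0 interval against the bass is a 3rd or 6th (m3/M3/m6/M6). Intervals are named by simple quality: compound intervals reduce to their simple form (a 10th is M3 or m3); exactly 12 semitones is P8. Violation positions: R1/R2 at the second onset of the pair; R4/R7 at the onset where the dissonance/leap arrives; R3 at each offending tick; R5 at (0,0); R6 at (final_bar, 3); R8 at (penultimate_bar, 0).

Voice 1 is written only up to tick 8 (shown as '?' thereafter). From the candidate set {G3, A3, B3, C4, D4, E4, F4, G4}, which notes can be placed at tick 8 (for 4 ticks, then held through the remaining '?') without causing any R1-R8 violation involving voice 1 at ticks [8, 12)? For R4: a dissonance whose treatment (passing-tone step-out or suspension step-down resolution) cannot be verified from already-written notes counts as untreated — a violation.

G3: legal
A3: violates R4
B3: legal
C4: violates R4
D4: violates R1
E4: legal
F4: violates R4
G4: violates R2

{B3, E4, G3}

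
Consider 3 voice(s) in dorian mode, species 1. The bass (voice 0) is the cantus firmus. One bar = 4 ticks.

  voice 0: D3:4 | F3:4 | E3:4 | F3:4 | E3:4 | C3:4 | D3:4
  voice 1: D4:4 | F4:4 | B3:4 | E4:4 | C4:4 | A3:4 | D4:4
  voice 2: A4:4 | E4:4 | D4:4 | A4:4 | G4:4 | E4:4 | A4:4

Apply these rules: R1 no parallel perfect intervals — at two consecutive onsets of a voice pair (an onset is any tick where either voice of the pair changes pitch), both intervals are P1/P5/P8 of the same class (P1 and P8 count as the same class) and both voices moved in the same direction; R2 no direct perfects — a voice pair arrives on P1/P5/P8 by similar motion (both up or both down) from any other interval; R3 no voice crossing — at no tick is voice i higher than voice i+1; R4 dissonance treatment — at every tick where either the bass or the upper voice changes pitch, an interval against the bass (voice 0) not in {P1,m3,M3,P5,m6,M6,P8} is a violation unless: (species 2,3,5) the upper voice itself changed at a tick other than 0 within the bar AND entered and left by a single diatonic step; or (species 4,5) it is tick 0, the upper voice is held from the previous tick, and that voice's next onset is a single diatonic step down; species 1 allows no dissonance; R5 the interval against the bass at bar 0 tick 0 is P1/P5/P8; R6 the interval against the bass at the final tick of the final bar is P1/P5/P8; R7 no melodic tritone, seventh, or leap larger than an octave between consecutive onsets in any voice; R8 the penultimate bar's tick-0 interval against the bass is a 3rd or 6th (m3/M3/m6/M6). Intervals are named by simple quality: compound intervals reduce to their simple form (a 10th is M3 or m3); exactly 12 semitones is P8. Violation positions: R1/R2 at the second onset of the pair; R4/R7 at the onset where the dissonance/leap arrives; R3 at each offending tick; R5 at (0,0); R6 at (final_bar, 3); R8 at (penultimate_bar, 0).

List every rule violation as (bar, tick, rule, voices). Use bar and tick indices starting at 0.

(1, 0, R1, (0, 1))
(1, 0, R3, (1, 2))
(1, 0, R4, (0, 2))
(1, 1, R3, (1, 2))
(1, 2, R3, (1, 2))
(1, 3, R3, (1, 2))
(2, 0, R2, (0, 1))
(2, 0, R4, (0, 2))
(2, 0, R7, (1,))
(3, 0, R4, (0, 1))
(4, 0, R2, (1, 2))
(5, 0, R1, (1, 2))
(6, 0, R1, (1, 2))
(6, 0, R2, (0, 1))
(6, 0, R2, (0, 2))

bar 0: v0=D3 v1=D4 v2=A4 downbeat P5
bar 1: v0=F3 v1=F4 v2=E4 downbeat M7
bar 2: v0=E3 v1=B3 v2=D4 downbeat m7
bar 3: v0=F3 v1=E4 v2=A4 downbeat M3
bar 4: v0=E3 v1=C4 v2=G4 downbeat m3
bar 5: v0=C3 v1=A3 v2=E4 downbeat M3
bar 6: v0=D3 v1=D4 v2=A4 downbeat P5
  -> R1 @ bar 1 tick 0 v(0, 1): D3/D4 P8 -> F3/F4 P8 similar
  -> R3 @ bar 1 tick 0 v(1, 2): F4 above E4
  -> R4 @ bar 1 tick 0 v(0, 2): F3/E4 M7 untreated
  -> R3 @ bar 1 tick 1 v(1, 2): F4 above E4
  -> R3 @ bar 1 tick 2 v(1, 2): F4 above E4
  -> R3 @ bar 1 tick 3 v(1, 2): F4 above E4
  -> R2 @ bar 2 tick 0 v(0, 1): F3/F4 P8 -> E3/B3 P5 similar
  -> R4 @ bar 2 tick 0 v(0, 2): E3/D4 m7 untreated
  -> R7 @ bar 2 tick 0 v(1,): F4->B3 leap 6st
  -> R4 @ bar 3 tick 0 v(0, 1): F3/E4 M7 untreated
  -> R2 @ bar 4 tick 0 v(1, 2): E4/A4 P4 -> C4/G4 P5 similar
  -> R1 @ bar 5 tick 0 v(1, 2): C4/G4 P5 -> A3/E4 P5 similar
  -> R1 @ bar 6 tick 0 v(1, 2): A3/E4 P5 -> D4/A4 P5 similar
  -> R2 @ bar 6 tick 0 v(0, 1): C3/A3 M6 -> D3/D4 P8 similar
  -> R2 @ bar 6 tick 0 v(0, 2): C3/E4 M3 -> D3/A4 P5 similar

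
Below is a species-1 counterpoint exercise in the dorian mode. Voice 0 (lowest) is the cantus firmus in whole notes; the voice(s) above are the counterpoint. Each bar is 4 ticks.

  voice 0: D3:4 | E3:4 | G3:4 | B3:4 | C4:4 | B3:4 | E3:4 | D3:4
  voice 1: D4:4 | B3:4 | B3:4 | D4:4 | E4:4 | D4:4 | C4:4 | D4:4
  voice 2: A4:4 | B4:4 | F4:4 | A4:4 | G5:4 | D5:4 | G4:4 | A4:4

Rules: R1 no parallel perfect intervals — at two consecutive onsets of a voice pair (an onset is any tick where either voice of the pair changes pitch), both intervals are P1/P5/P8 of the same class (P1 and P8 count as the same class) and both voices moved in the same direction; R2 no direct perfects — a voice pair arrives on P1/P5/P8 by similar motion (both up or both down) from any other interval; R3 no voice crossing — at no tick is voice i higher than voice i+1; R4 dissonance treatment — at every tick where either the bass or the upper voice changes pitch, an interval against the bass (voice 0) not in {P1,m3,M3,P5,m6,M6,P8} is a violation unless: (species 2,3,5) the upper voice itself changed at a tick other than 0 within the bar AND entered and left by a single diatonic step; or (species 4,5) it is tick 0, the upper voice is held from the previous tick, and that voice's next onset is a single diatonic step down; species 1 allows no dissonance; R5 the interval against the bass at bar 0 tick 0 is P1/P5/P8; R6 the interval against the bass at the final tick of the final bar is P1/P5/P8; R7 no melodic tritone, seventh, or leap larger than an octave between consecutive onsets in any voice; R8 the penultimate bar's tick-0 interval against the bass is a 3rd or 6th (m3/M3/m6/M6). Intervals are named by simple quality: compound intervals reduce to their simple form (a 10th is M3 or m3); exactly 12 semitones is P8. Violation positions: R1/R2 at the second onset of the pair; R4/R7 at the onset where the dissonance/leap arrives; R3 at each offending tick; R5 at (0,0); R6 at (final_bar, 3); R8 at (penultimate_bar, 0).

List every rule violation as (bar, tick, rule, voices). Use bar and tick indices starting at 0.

(1, 0, R1, (0, 2))
(2, 0, R4, (0, 2))
(2, 0, R7, (2,))
(3, 0, R2, (1, 2))
(3, 0, R4, (0, 2))
(4, 0, R2, (0, 2))
(4, 0, R7, (2,))
(5, 0, R2, (1, 2))
(6, 0, R2, (1, 2))
(7, 0, R1, (1, 2))

bar 0: v0=D3 v1=D4 v2=A4 downbeat P5
bar 1: v0=E3 v1=B3 v2=B4 downbeat P5
bar 2: v0=G3 v1=B3 v2=F4 downbeat m7
bar 3: v0=B3 v1=D4 v2=A4 downbeat m7
bar 4: v0=C4 v1=E4 v2=G5 downbeat P5
bar 5: v0=B3 v1=D4 v2=D5 downbeat m3
bar 6: v0=E3 v1=C4 v2=G4 downbeat m3
bar 7: v0=D3 v1=D4 v2=A4 downbeat P5
  -> R1 @ bar 1 tick 0 v(0, 2): D3/A4 P5 -> E3/B4 P5 similar
  -> R4 @ bar 2 tick 0 v(0, 2): G3/F4 m7 untreated
  -> R7 @ bar 2 tick 0 v(2,): B4->F4 leap 6st
  -> R2 @ bar 3 tick 0 v(1, 2): B3/F4 TT -> D4/A4 P5 similar
  -> R4 @ bar 3 tick 0 v(0, 2): B3/A4 m7 untreated
  -> R2 @ bar 4 tick 0 v(0, 2): B3/A4 m7 -> C4/G5 P5 similar
  -> R7 @ bar 4 tick 0 v(2,): A4->G5 leap 10st
  -> R2 @ bar 5 tick 0 v(1, 2): E4/G5 m3 -> D4/D5 P8 similar
  -> R2 @ bar 6 tick 0 v(1, 2): D4/D5 P8 -> C4/G4 P5 similar
  -> R1 @ bar 7 tick 0 v(1, 2): C4/G4 P5 -> D4/A4 P5 similar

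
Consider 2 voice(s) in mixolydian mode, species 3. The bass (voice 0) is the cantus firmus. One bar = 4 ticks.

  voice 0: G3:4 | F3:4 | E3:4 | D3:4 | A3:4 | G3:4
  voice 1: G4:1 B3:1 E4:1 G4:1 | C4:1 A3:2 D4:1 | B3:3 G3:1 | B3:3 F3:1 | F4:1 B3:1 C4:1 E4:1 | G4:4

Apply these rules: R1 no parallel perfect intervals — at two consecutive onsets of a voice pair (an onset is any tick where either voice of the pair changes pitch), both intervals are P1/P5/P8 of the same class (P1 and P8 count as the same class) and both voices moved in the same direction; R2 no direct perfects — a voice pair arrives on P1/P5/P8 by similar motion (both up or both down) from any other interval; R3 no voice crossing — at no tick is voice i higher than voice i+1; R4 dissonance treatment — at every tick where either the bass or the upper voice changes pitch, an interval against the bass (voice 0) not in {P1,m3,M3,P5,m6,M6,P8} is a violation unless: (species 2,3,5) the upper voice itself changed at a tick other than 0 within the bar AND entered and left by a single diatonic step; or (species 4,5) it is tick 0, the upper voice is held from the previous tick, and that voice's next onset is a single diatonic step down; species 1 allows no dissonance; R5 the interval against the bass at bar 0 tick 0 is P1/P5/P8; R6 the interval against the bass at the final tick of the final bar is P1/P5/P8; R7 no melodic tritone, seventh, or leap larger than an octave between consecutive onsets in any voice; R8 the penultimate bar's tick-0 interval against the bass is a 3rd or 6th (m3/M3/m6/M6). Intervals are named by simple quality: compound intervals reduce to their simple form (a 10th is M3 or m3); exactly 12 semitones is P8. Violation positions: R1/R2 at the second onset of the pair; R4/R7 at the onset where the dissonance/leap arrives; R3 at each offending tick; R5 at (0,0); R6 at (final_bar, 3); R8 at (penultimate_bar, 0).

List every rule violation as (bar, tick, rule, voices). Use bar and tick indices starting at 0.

bar 0: v0=G3 v1=G4 downbeat P8
bar 1: v0=F3 v1=C4 downbeat P5
bar 2: v0=E3 v1=B3 downbeat P5
bar 3: v0=D3 v1=B3 downbeat M6
bar 4: v0=A3 v1=F4 downbeat m6
bar 5: v0=G3 v1=G4 downbeat P8
  -> R2 @ bar 1 tick 0 v(0, 1): G3/G4 P8 -> F3/C4 P5 similar
  -> R2 @ bar 2 tick 0 v(0, 1): F3/D4 M6 -> E3/B3 P5 similar
  -> R7 @ bar 3 tick 3 v(1,): B3->F3 leap 6st
  -> R4 @ bar 4 tick 1 v(0, 1): A3/B3 M2 untreated
  -> R7 @ bar 4 tick 1 v(1,): F4->B3 leap 6st

(1, 0, R2, (0, 1))
(2, 0, R2, (0, 1))
(3, 3, R7, (1,))
(4, 1, R4, (0, 1))
(4, 1, R7, (1,))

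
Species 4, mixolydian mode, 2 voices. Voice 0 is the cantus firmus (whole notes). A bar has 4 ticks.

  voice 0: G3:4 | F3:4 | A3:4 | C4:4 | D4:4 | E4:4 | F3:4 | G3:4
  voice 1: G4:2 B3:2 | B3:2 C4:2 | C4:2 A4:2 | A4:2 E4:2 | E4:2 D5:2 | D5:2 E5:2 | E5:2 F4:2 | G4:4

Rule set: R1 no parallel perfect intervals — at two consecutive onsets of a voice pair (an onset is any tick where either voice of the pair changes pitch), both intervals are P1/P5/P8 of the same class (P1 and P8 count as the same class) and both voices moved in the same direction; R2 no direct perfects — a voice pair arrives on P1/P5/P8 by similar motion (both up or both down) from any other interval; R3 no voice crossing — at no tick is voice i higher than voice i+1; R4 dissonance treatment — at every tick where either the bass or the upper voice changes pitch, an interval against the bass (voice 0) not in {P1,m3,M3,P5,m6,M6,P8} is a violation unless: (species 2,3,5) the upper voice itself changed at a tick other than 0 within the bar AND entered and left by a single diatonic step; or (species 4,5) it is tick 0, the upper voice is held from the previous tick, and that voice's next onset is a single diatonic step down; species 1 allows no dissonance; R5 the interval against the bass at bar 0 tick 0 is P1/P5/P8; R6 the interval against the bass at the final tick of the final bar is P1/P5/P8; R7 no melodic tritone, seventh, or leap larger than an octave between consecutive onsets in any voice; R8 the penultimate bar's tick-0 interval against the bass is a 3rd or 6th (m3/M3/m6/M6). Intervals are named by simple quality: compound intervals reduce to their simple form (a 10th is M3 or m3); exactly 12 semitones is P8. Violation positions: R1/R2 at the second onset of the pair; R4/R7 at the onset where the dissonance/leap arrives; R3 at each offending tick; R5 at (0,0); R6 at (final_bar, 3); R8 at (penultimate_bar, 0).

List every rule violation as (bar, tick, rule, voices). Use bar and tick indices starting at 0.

(1, 0, R4, (0, 1))
(4, 0, R4, (0, 1))
(4, 2, R7, (1,))
(5, 0, R4, (0, 1))
(6, 0, R4, (0, 1))
(6, 0, R7, (0,))
(6, 0, R8, (0, 1))
(6, 2, R7, (1,))
(7, 0, R1, (0, 1))

bar 0: v0=G3 v1=G4 downbeat P8
bar 1: v0=F3 v1=B3 downbeat TT
bar 2: v0=A3 v1=C4 downbeat m3
bar 3: v0=C4 v1=A4 downbeat M6
bar 4: v0=D4 v1=E4 downbeat M2
bar 5: v0=E4 v1=D5 downbeat m7
bar 6: v0=F3 v1=E5 downbeat M7
bar 7: v0=G3 v1=G4 downbeat P8
  -> R4 @ bar 1 tick 0 v(0, 1): F3/B3 TT untreated
  -> R4 @ bar 4 tick 0 v(0, 1): D4/E4 M2 untreated
  -> R7 @ bar 4 tick 2 v(1,): E4->D5 leap 10st
  -> R4 @ bar 5 tick 0 v(0, 1): E4/D5 m7 untreated
  -> R4 @ bar 6 tick 0 v(0, 1): F3/E5 M7 untreated
  -> R7 @ bar 6 tick 0 v(0,): E4->F3 leap 11st
  -> R8 @ bar 6 tick 0 v(0, 1): penult M7 not 3rd/6th
  -> R7 @ bar 6 tick 2 v(1,): E5->F4 leap 11st
  -> R1 @ bar 7 tick 0 v(0, 1): F3/F4 P8 -> G3/G4 P8 similar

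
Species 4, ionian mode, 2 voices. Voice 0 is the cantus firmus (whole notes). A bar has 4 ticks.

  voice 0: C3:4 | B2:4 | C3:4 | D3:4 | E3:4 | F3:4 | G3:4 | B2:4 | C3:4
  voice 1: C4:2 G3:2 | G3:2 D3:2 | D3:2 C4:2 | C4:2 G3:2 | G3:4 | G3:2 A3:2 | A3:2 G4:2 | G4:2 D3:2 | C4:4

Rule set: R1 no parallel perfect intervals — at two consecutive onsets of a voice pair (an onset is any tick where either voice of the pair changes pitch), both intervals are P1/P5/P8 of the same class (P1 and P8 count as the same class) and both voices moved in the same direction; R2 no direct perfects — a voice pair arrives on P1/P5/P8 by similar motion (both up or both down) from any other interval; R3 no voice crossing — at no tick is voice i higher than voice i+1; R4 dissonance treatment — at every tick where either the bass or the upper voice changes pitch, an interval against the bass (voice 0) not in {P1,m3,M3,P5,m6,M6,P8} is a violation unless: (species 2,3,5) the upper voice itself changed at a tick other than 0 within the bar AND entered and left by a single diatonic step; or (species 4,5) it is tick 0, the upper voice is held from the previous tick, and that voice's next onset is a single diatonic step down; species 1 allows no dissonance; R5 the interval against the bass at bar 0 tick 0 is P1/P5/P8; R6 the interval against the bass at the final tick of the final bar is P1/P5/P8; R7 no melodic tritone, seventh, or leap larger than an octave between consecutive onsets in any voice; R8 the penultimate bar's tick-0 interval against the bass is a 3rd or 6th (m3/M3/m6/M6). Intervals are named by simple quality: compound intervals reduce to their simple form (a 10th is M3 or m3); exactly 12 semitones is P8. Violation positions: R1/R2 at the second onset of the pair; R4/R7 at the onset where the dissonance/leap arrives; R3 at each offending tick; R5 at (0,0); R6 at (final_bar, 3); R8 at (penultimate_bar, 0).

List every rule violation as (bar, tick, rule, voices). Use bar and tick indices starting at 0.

(2, 0, R4, (0, 1))
(2, 2, R7, (1,))
(3, 0, R4, (0, 1))
(3, 2, R4, (0, 1))
(5, 0, R4, (0, 1))
(6, 0, R4, (0, 1))
(6, 2, R7, (1,))
(7, 2, R7, (1,))
(8, 0, R2, (0, 1))
(8, 0, R7, (1,))

bar 0: v0=C3 v1=C4 downbeat P8
bar 1: v0=B2 v1=G3 downbeat m6
bar 2: v0=C3 v1=D3 downbeat M2
bar 3: v0=D3 v1=C4 downbeat m7
bar 4: v0=E3 v1=G3 downbeat m3
bar 5: v0=F3 v1=G3 downbeat M2
bar 6: v0=G3 v1=A3 downbeat M2
bar 7: v0=B2 v1=G4 downbeat m6
bar 8: v0=C3 v1=C4 downbeat P8
  -> R4 @ bar 2 tick 0 v(0, 1): C3/D3 M2 untreated
  -> R7 @ bar 2 tick 2 v(1,): D3->C4 leap 10st
  -> R4 @ bar 3 tick 0 v(0, 1): D3/C4 m7 untreated
  -> R4 @ bar 3 tick 2 v(0, 1): D3/G3 P4 untreated
  -> R4 @ bar 5 tick 0 v(0, 1): F3/G3 M2 untreated
  -> R4 @ bar 6 tick 0 v(0, 1): G3/A3 M2 untreated
  -> R7 @ bar 6 tick 2 v(1,): A3->G4 leap 10st
  -> R7 @ bar 7 tick 2 v(1,): G4->D3 leap 17st
  -> R2 @ bar 8 tick 0 v(0, 1): B2/D3 m3 -> C3/C4 P8 similar
  -> R7 @ bar 8 tick 0 v(1,): D3->C4 leap 10st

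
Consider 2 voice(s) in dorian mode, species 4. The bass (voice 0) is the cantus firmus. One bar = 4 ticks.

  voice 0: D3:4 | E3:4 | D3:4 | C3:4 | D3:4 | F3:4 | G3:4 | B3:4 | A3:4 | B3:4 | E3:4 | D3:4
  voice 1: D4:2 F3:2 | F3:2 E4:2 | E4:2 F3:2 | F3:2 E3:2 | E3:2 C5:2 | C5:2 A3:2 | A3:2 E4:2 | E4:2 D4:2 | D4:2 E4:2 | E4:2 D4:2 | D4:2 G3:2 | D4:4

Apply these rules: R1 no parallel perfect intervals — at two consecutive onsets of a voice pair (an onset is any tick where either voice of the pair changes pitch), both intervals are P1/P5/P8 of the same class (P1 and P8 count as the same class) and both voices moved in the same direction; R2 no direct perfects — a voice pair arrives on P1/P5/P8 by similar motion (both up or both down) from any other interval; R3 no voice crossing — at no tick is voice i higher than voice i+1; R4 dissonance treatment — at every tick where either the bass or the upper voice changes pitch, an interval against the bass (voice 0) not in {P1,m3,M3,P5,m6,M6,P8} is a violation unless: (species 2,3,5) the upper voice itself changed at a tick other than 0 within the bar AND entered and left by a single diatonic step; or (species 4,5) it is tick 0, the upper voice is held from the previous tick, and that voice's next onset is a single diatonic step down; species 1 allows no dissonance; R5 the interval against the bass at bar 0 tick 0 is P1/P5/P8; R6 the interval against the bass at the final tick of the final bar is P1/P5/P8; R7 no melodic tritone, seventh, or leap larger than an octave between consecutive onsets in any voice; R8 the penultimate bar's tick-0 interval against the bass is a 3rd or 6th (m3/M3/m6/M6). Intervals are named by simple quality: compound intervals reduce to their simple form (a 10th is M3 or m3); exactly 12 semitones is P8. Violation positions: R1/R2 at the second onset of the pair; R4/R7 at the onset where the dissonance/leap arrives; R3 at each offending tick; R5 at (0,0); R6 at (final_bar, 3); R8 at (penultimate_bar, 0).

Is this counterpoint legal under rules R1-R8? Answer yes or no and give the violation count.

No (12 violations)

bar 0: v0=D3 v1=D4 (P8)
bar 1: v0=E3 v1=F3 (m2)
bar 2: v0=D3 v1=E4 (M2)
bar 3: v0=C3 v1=F3 (P4)
bar 4: v0=D3 v1=E3 (M2)
bar 5: v0=F3 v1=C5 (P5)
bar 6: v0=G3 v1=A3 (M2)
bar 7: v0=B3 v1=E4 (P4)
bar 8: v0=A3 v1=D4 (P4)
bar 9: v0=B3 v1=E4 (P4)
bar 10: v0=E3 v1=D4 (m7)
bar 11: v0=D3 v1=D4 (P8)
  R4 @ bar1.0: E3/F3 m2 untreated
  R7 @ bar1.2: F3->E4 leap 11st
  R4 @ bar2.0: D3/E4 M2 untreated
  R7 @ bar2.2: E4->F3 leap 11st
  R4 @ bar4.0: D3/E3 M2 untreated
  R4 @ bar4.2: D3/C5 m7 untreated
  R7 @ bar4.2: E3->C5 leap 20st
  R7 @ bar5.2: C5->A3 leap 15st
  R4 @ bar6.0: G3/A3 M2 untreated
  R4 @ bar8.0: A3/D4 P4 untreated
  R4 @ bar10.0: E3/D4 m7 untreated
  R8 @ bar10.0: penult m7 not 3rd/6th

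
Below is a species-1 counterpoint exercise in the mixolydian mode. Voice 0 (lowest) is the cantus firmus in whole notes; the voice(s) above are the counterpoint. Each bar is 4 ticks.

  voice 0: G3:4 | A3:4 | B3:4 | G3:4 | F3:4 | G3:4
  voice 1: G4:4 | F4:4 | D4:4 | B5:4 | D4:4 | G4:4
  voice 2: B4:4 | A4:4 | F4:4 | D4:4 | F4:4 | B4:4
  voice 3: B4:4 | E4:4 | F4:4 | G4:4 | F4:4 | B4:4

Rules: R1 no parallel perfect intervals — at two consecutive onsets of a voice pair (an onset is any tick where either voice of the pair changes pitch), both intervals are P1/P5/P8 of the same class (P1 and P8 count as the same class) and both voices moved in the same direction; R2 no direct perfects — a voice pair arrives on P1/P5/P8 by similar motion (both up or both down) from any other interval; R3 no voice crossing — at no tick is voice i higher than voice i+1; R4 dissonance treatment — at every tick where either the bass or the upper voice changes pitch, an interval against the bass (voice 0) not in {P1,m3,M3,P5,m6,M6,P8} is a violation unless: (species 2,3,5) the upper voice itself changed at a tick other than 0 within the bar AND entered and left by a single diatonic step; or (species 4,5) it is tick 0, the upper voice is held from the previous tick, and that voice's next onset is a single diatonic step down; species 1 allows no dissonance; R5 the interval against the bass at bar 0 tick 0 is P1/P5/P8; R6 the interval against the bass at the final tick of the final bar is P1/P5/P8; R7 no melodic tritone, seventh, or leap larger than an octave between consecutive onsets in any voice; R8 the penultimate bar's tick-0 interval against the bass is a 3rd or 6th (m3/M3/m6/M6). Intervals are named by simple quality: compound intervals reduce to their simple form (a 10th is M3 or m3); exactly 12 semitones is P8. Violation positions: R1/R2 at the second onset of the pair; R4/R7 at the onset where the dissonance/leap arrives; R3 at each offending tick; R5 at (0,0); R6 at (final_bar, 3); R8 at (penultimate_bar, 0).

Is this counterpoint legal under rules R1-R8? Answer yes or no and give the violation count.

bar 0: v0=G3 v1=G4 v2=B4 v3=B4 (M3)
bar 1: v0=A3 v1=F4 v2=A4 v3=E4 (P5)
bar 2: v0=B3 v1=D4 v2=F4 v3=F4 (TT)
bar 3: v0=G3 v1=B5 v2=D4 v3=G4 (P8)
bar 4: v0=F3 v1=D4 v2=F4 v3=F4 (P8)
bar 5: v0=G3 v1=G4 v2=B4 v3=B4 (M3)
  R5 @ bar0.0: opens on M3
  R5 @ bar0.0: opens on M3
  R3 @ bar1.0: A4 above E4
  R3 @ bar1.1: A4 above E4
  R3 @ bar1.2: A4 above E4
  R3 @ bar1.3: A4 above E4
  R4 @ bar2.0: B3/F4 TT untreated
  R4 @ bar2.0: B3/F4 TT untreated
  R2 @ bar3.0: B3/F4 TT -> G3/D4 P5 similar
  R3 @ bar3.0: B5 above D4
  R7 @ bar3.0: D4->B5 leap 21st
  R3 @ bar3.1: B5 above D4
  R3 @ bar3.2: B5 above D4
  R3 @ bar3.3: B5 above D4
  R1 @ bar4.0: G3/G4 P8 -> F3/F4 P8 similar
  R7 @ bar4.0: B5->D4 leap 21st
  R8 @ bar4.0: penult P8 not 3rd/6th
  R8 @ bar4.0: penult P8 not 3rd/6th
  R1 @ bar5.0: F4/F4 P1 -> B4/B4 P1 similar
  R2 @ bar5.0: F3/D4 M6 -> G3/G4 P8 similar
  R7 @ bar5.0: F4->B4 leap 6st
  R7 @ bar5.0: F4->B4 leap 6st
  R6 @ bar5.3: closes on M3
  R6 @ bar5.3: closes on M3

No (24 violations)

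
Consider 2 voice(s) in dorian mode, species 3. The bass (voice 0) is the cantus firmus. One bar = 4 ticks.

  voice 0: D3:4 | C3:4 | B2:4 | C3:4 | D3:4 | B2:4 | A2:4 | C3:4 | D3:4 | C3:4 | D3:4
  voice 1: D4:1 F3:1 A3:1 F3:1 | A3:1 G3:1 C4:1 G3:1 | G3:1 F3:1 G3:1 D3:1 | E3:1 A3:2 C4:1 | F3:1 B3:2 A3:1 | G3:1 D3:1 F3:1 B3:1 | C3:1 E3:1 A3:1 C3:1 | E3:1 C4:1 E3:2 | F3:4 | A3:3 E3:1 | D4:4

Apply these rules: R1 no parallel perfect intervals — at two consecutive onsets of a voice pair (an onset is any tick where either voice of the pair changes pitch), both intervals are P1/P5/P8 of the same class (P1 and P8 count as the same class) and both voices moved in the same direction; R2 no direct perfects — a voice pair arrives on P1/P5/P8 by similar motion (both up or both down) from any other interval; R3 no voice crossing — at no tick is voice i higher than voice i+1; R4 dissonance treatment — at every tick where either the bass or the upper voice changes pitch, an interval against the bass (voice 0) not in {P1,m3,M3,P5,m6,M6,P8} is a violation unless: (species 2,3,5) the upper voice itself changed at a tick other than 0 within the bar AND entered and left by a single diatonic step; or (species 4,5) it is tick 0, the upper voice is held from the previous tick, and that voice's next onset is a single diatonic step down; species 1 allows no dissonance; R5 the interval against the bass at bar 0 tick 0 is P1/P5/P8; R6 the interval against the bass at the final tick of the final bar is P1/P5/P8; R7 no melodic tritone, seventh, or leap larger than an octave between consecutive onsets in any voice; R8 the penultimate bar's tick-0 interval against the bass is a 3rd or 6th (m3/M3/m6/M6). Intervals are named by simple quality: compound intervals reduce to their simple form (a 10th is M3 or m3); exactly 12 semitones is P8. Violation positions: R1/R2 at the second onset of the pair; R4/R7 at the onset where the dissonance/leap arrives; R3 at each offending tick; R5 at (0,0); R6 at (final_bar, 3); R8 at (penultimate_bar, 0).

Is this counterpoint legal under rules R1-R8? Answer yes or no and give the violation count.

bar 0: v0=D3 v1=D4 (P8)
bar 1: v0=C3 v1=A3 (M6)
bar 2: v0=B2 v1=G3 (m6)
bar 3: v0=C3 v1=E3 (M3)
bar 4: v0=D3 v1=F3 (m3)
bar 5: v0=B2 v1=G3 (m6)
bar 6: v0=A2 v1=C3 (m3)
bar 7: v0=C3 v1=E3 (M3)
bar 8: v0=D3 v1=F3 (m3)
bar 9: v0=C3 v1=A3 (M6)
bar 10: v0=D3 v1=D4 (P8)
  R7 @ bar4.1: F3->B3 leap 6st
  R4 @ bar5.2: B2/F3 TT untreated
  R7 @ bar5.3: F3->B3 leap 6st
  R7 @ bar6.0: B3->C3 leap 11st
  R2 @ bar10.0: C3/E3 M3 -> D3/D4 P8 similar
  R7 @ bar10.0: E3->D4 leap 10st

No (6 violations)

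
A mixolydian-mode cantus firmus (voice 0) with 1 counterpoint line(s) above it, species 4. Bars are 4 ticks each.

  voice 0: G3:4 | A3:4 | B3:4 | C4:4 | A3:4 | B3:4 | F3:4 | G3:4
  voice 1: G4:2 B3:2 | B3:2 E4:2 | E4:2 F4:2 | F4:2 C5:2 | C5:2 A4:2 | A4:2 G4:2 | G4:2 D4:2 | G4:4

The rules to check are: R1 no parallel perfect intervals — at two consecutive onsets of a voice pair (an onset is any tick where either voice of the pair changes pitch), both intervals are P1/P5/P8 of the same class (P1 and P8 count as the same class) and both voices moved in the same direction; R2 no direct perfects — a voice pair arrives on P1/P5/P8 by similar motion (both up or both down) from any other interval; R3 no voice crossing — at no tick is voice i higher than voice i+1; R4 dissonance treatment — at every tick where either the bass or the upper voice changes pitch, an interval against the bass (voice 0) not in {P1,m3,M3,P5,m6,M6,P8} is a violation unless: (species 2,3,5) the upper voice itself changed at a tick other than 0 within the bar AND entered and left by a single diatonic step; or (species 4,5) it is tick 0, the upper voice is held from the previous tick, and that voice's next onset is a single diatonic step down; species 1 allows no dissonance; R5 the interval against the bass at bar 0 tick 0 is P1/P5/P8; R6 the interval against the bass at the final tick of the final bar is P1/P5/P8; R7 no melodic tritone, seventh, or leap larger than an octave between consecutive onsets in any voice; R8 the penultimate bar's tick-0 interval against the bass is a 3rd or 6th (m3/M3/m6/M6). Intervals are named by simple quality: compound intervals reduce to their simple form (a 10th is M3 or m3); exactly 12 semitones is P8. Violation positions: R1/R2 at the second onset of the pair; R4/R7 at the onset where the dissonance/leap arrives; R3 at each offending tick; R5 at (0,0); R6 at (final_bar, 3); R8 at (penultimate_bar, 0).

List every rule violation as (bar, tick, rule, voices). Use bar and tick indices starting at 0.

(1, 0, R4, (0, 1))
(2, 0, R4, (0, 1))
(2, 2, R4, (0, 1))
(3, 0, R4, (0, 1))
(6, 0, R4, (0, 1))
(6, 0, R7, (0,))
(6, 0, R8, (0, 1))
(7, 0, R2, (0, 1))

bar 0: v0=G3 v1=G4 downbeat P8
bar 1: v0=A3 v1=B3 downbeat M2
bar 2: v0=B3 v1=E4 downbeat P4
bar 3: v0=C4 v1=F4 downbeat P4
bar 4: v0=A3 v1=C5 downbeat m3
bar 5: v0=B3 v1=A4 downbeat m7
bar 6: v0=F3 v1=G4 downbeat M2
bar 7: v0=G3 v1=G4 downbeat P8
  -> R4 @ bar 1 tick 0 v(0, 1): A3/B3 M2 untreated
  -> R4 @ bar 2 tick 0 v(0, 1): B3/E4 P4 untreated
  -> R4 @ bar 2 tick 2 v(0, 1): B3/F4 TT untreated
  -> R4 @ bar 3 tick 0 v(0, 1): C4/F4 P4 untreated
  -> R4 @ bar 6 tick 0 v(0, 1): F3/G4 M2 untreated
  -> R7 @ bar 6 tick 0 v(0,): B3->F3 leap 6st
  -> R8 @ bar 6 tick 0 v(0, 1): penult M2 not 3rd/6th
  -> R2 @ bar 7 tick 0 v(0, 1): F3/D4 M6 -> G3/G4 P8 similar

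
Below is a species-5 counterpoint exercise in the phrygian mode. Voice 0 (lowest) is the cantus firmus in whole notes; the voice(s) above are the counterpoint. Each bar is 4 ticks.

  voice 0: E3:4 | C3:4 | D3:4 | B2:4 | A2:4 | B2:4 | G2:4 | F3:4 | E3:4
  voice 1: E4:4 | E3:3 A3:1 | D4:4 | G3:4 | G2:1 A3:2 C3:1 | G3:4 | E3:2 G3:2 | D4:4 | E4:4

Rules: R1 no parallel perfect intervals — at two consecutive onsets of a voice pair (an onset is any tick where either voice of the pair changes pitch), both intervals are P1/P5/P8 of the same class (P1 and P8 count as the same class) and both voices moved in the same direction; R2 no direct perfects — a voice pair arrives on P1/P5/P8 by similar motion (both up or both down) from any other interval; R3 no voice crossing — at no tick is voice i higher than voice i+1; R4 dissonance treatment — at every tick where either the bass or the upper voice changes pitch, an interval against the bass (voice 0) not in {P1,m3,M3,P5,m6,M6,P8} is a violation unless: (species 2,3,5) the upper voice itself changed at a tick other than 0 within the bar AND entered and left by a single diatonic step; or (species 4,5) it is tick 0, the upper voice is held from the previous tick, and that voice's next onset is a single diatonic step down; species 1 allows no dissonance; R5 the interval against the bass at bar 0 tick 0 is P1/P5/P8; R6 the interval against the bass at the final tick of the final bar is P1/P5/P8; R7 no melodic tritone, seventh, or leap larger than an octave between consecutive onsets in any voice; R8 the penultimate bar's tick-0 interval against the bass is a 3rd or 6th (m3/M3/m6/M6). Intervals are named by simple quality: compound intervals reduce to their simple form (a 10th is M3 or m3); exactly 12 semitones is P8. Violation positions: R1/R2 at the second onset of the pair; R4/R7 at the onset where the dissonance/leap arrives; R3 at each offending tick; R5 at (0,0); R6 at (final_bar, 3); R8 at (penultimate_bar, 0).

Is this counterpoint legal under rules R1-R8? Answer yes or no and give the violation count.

bar 0: v0=E3 v1=E4 (P8)
bar 1: v0=C3 v1=E3 (M3)
bar 2: v0=D3 v1=D4 (P8)
bar 3: v0=B2 v1=G3 (m6)
bar 4: v0=A2 v1=G2 (M2)
bar 5: v0=B2 v1=G3 (m6)
bar 6: v0=G2 v1=E3 (M6)
bar 7: v0=F3 v1=D4 (M6)
bar 8: v0=E3 v1=E4 (P8)
  R2 @ bar2.0: C3/A3 M6 -> D3/D4 P8 similar
  R3 @ bar4.0: A2 above G2
  R4 @ bar4.0: A2/G2 M2 untreated
  R7 @ bar4.1: G2->A3 leap 14st
  R7 @ bar7.0: G2->F3 leap 10st

No (5 violations)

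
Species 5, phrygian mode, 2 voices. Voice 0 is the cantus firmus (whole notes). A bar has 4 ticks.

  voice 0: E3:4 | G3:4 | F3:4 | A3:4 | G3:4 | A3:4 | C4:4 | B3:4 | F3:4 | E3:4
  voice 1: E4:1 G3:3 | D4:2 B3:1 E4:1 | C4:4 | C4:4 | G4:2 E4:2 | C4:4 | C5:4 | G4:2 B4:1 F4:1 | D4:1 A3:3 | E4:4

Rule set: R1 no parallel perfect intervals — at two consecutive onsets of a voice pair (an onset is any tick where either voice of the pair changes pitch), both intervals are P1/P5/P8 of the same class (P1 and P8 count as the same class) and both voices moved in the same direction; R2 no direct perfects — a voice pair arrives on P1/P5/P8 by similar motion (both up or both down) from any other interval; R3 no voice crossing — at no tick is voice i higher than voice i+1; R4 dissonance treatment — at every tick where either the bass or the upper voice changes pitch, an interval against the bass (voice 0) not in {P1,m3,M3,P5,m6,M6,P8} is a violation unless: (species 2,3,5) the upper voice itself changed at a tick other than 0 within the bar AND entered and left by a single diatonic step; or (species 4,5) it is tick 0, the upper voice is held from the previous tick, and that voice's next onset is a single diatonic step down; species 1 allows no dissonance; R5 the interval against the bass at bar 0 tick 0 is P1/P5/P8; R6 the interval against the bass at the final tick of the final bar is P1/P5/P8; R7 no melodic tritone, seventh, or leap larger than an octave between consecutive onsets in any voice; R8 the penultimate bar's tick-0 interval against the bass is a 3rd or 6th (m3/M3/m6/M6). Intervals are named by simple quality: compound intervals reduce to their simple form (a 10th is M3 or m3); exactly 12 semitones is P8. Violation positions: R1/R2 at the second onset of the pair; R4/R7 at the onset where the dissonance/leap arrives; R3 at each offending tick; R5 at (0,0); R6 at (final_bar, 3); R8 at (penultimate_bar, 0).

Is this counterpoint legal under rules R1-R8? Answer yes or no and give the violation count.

bar 0: v0=E3 v1=E4 (P8)
bar 1: v0=G3 v1=D4 (P5)
bar 2: v0=F3 v1=C4 (P5)
bar 3: v0=A3 v1=C4 (m3)
bar 4: v0=G3 v1=G4 (P8)
bar 5: v0=A3 v1=C4 (m3)
bar 6: v0=C4 v1=C5 (P8)
bar 7: v0=B3 v1=G4 (m6)
bar 8: v0=F3 v1=D4 (M6)
bar 9: v0=E3 v1=E4 (P8)
  R2 @ bar1.0: E3/G3 m3 -> G3/D4 P5 similar
  R2 @ bar2.0: G3/E4 M6 -> F3/C4 P5 similar
  R2 @ bar6.0: A3/C4 m3 -> C4/C5 P8 similar
  R4 @ bar7.3: B3/F4 TT untreated
  R7 @ bar7.3: B4->F4 leap 6st
  R7 @ bar8.0: B3->F3 leap 6st

No (6 violations)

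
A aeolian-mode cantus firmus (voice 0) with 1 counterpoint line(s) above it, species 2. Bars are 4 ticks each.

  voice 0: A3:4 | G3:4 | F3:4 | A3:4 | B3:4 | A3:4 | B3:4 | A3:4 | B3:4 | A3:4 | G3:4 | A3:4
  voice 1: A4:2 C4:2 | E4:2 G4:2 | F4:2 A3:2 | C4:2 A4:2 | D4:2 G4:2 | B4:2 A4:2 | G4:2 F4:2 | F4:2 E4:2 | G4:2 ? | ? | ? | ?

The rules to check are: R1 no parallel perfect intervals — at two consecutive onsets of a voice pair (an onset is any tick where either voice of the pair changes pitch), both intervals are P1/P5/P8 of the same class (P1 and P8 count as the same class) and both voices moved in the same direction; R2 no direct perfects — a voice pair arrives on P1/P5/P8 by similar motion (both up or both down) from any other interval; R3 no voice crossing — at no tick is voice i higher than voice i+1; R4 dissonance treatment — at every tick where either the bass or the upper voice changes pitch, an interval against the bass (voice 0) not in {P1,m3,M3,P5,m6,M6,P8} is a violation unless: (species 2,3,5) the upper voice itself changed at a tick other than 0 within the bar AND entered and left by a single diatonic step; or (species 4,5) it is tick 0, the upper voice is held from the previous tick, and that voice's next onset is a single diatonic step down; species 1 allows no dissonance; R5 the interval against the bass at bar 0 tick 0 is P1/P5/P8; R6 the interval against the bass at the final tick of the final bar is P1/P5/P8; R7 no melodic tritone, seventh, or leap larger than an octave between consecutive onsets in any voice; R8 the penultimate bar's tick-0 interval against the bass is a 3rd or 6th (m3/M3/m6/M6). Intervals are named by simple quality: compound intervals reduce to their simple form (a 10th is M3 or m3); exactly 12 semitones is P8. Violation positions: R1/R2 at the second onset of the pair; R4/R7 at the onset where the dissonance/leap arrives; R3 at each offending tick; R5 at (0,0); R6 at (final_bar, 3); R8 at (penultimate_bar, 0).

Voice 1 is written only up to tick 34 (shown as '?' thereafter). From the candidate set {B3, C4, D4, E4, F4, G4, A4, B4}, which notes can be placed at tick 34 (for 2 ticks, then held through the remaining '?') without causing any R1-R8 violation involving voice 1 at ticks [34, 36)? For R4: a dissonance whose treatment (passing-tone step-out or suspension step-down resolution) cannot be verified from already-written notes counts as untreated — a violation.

{B3, B4, D4, G4}

B3: legal
C4: violates R4
D4: legal
E4: violates R4
F4: violates R4
G4: legal
A4: violates R4
B4: legal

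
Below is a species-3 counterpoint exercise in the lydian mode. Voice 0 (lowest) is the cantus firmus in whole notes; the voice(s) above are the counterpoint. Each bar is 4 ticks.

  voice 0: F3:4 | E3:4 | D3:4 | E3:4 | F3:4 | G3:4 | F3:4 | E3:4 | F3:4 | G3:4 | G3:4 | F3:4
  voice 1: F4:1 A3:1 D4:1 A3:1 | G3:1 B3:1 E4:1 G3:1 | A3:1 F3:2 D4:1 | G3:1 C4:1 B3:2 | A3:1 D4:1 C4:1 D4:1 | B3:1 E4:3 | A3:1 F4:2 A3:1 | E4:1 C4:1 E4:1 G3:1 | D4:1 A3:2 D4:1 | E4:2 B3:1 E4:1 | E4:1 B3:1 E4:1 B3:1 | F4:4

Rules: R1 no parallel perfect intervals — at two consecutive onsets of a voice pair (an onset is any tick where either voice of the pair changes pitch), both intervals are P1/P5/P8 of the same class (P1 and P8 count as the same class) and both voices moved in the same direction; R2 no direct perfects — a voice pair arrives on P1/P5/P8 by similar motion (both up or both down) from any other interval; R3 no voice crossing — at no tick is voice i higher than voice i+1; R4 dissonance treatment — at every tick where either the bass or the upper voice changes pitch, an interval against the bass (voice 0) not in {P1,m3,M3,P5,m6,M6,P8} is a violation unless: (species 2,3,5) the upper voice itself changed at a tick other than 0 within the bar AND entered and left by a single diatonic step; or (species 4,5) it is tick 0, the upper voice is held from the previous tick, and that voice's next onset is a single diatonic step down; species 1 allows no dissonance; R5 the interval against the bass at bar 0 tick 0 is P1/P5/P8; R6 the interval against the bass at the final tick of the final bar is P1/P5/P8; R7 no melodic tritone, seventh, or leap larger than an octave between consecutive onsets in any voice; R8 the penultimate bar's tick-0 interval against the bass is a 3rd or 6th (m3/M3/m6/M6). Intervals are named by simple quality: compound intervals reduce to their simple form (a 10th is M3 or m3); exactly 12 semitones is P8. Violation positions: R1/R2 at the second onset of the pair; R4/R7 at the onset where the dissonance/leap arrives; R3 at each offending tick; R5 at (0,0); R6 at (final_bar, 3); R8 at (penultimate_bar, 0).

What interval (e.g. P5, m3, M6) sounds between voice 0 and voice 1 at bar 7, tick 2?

voice 0=E3 voice 1=E4 -> P8

P8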